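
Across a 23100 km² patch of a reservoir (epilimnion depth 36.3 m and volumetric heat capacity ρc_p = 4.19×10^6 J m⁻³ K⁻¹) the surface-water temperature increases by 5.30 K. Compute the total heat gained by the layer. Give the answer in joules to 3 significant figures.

Areal heat capacity C = ρc_p × D = 4.19×10^6 × 36.3 = 1.52×10^8 J/(m^2 K).
Heat per unit area: q = C ΔT = 1.52×10^8 × 5.30 = 8.06×10^8 J/m².
Total heat: Q = q × A = 8.06×10^8 × (23100 × 10⁶ m²) = 1.86×10^19 J.

1.86×10^19 J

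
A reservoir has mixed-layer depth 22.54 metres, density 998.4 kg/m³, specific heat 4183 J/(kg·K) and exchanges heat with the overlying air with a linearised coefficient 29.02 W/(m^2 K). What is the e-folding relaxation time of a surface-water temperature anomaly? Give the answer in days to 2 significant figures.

38 days

Areal heat capacity C = ρ c_p D = 998.4 × 4183 × 22.54 = 9.41×10^7 J/(m^2 K).
Relaxation time τ = C / λ = 9.41×10^7 / 29.02 = 3.24×10^6 s.
In days: 3.24×10^6 s / (86400 s/day) = 37.5 days.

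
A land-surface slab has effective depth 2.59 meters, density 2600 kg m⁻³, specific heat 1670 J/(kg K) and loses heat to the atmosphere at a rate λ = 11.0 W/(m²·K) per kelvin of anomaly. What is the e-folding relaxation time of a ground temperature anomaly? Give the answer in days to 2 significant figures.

Areal heat capacity C = ρ c_p D = 2600 × 1670 × 2.59 = 1.12×10^7 J/(m²·K).
Relaxation time τ = C / λ = 1.12×10^7 / 11.0 = 1.02×10^6 s.
In days: 1.02×10^6 s / (86400 s/day) = 11.8 days.

12 days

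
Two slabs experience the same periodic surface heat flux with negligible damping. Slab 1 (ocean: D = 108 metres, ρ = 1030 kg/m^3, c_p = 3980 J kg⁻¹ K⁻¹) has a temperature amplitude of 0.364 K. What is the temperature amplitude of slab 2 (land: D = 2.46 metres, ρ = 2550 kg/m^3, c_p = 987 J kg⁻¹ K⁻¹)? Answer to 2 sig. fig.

C_ocean = 4.43×10^8 J/(m²·K); C_land = 6.19×10^6 J/(m²·K).
A ∝ 1/C ⇒ A_land = A_ocean × C_ocean/C_land = 0.364 × 71.5 = 26.0 K.

26 K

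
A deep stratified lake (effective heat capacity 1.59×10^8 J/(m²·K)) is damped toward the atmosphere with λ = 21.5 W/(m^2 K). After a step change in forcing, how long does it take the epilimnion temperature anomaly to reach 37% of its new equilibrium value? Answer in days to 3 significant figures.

39.5 days

Areal heat capacity C = 1.59×10^8 J/(m²·K) (given).
τ = C / λ = 1.59×10^8 / 21.5 = 7.40×10^6 s.
Fraction reached: 1 − e^(−t/τ) = 0.37 ⇒ t = −τ ln(1 − 0.37) = τ × 0.462.
t = 3.42×10^6 s = 39.5 days.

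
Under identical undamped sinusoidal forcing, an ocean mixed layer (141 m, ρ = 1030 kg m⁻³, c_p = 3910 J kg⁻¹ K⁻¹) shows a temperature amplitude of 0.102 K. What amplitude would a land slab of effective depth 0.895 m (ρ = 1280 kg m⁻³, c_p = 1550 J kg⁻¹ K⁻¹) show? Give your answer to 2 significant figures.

33 K

C_ocean = 5.68×10^8 J/(m²·K); C_land = 1.78×10^6 J/(m²·K).
A ∝ 1/C ⇒ A_land = A_ocean × C_ocean/C_land = 0.102 × 320 = 32.6 K.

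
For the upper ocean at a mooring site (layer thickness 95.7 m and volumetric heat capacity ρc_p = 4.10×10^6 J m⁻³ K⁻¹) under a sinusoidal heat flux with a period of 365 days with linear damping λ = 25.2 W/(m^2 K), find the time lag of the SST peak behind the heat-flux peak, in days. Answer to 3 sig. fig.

Areal heat capacity C = ρc_p × D = 4.10×10^6 × 95.7 = 3.92×10^8 J m⁻² K⁻¹.
ω = 2π / 3.15×10^7 s = 1.99×10^-7 s⁻¹.
Phase lag φ = arctan(Cω/λ) = arctan(78.2/25.2) = 1.26 rad.
Time lag = φ / ω = 1.26 / 1.99×10^-7 = 6.32×10^6 s = 73.1 days.

73.1 days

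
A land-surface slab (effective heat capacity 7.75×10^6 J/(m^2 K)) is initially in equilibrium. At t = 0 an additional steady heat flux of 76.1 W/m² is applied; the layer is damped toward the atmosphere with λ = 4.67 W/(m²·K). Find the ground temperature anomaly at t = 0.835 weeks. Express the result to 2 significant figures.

4.3 K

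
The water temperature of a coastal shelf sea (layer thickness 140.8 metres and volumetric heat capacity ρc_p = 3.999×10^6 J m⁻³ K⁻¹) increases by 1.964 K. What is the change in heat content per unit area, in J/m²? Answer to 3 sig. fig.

1.11×10^9

Areal heat capacity C = ρc_p × D = 3.999×10^6 × 140.8 = 5.63×10^8 J m⁻² K⁻¹.
ΔQ = C ΔT = 5.63×10^8 × 1.964 = 1.11×10^9 J/m².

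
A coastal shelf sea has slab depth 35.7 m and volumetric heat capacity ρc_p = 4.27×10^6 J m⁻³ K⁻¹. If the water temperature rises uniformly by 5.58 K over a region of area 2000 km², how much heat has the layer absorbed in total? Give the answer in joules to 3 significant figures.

1.70×10^18 J

Areal heat capacity C = ρc_p × D = 4.27×10^6 × 35.7 = 1.52×10^8 J m⁻² K⁻¹.
Heat per unit area: q = C ΔT = 1.52×10^8 × 5.58 = 8.51×10^8 J/m².
Total heat: Q = q × A = 8.51×10^8 × (2000 × 10⁶ m²) = 1.70×10^18 J.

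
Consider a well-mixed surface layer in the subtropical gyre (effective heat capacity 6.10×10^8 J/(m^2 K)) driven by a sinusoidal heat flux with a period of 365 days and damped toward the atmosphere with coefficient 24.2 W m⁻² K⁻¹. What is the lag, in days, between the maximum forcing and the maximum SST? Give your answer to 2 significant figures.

80 days

Areal heat capacity C = 6.10×10^8 J/(m^2 K) (given).
ω = 2π / 3.15×10^7 s = 1.99×10^-7 s⁻¹.
Phase lag φ = arctan(Cω/λ) = arctan(122/24.2) = 1.37 rad.
Time lag = φ / ω = 1.37 / 1.99×10^-7 = 6.90×10^6 s = 79.8 days.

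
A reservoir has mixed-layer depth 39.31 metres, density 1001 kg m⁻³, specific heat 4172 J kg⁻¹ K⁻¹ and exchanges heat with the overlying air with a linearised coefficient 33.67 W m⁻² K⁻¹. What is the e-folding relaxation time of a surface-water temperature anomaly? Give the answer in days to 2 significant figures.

Areal heat capacity C = ρ c_p D = 1001 × 4172 × 39.31 = 1.64×10^8 J/(m²·K).
Relaxation time τ = C / λ = 1.64×10^8 / 33.67 = 4.88×10^6 s.
In days: 4.88×10^6 s / (86400 s/day) = 56.4 days.

56 days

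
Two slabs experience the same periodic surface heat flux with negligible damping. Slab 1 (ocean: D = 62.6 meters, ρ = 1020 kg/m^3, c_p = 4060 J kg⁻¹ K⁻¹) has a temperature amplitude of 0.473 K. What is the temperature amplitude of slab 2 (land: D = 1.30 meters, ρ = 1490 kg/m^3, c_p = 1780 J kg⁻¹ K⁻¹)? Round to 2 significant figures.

36 K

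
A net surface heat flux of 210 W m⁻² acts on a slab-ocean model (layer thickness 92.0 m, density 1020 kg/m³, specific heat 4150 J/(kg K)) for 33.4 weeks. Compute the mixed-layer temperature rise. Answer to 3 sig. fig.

Areal heat capacity C = ρ c_p D = 1020 × 4150 × 92.0 = 3.89×10^8 J/(m²·K).
Net heat input Q = F Δt = 210 × (33.4 weeks × 6.048×10^5 s/week) = 4.24×10^9 J/m².
ΔT = Q / C = 4.24×10^9 / 3.89×10^8 = 10.9 K.

10.9 K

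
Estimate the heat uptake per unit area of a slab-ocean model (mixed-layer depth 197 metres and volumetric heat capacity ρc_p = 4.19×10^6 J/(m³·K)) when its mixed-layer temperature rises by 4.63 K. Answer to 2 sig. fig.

3.8×10^9

Areal heat capacity C = ρc_p × D = 4.19×10^6 × 197 = 8.25×10^8 J/(m^2 K).
ΔQ = C ΔT = 8.25×10^8 × 4.63 = 3.82×10^9 J/m².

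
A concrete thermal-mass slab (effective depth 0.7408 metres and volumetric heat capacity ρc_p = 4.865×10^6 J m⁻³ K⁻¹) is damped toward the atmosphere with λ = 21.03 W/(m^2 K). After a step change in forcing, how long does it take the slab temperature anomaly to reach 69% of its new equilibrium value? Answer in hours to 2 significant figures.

56 hours

Areal heat capacity C = ρc_p × D = 4.865×10^6 × 0.7408 = 3.60×10^6 J/(m^2 K).
τ = C / λ = 3.60×10^6 / 21.03 = 1.71×10^5 s.
Fraction reached: 1 − e^(−t/τ) = 0.69 ⇒ t = −τ ln(1 − 0.69) = τ × 1.17.
t = 2.01×10^5 s = 55.8 hours.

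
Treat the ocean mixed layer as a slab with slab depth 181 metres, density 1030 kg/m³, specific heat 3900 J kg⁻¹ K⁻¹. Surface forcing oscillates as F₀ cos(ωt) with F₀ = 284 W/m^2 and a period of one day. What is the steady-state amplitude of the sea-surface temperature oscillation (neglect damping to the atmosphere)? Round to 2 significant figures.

0.0054 K

Areal heat capacity C = ρ c_p D = 1030 × 3900 × 181 = 7.27×10^8 J m⁻² K⁻¹.
Angular frequency ω = 2π / T = 2π / 86400 s = 7.27×10^-5 s⁻¹.
Cω = 7.27×10^8 × 7.27×10^-5 = 52900 W/(m²·K).
Amplitude A = F₀ / (Cω) = 284 / 52900 = 0.00537 K.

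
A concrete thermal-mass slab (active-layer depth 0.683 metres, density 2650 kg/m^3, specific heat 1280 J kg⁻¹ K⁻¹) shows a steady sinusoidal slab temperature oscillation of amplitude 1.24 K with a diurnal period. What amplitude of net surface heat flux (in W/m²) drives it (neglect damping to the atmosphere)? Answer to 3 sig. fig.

209

Areal heat capacity C = ρ c_p D = 2650 × 1280 × 0.683 = 2.32×10^6 J/(m^2 K).
ω = 2π / 86400 s = 7.27×10^-5 s⁻¹.
Cω = 2.32×10^6 × 7.27×10^-5 = 168 W/(m²·K).
F₀ = A × Cω = 1.24 × 168 = 209 W/m².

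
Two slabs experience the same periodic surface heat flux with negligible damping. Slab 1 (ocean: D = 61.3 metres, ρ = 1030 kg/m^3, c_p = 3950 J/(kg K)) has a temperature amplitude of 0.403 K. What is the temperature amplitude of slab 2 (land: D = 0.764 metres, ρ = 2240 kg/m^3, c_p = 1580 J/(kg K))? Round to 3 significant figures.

C_ocean = 2.49×10^8 J/(m²·K); C_land = 2.70×10^6 J/(m²·K).
A ∝ 1/C ⇒ A_land = A_ocean × C_ocean/C_land = 0.403 × 92.2 = 37.2 K.

37.2 K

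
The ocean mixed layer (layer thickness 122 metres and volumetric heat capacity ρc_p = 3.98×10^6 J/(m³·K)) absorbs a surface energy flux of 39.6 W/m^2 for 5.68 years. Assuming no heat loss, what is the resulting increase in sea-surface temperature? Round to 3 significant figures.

14.6 K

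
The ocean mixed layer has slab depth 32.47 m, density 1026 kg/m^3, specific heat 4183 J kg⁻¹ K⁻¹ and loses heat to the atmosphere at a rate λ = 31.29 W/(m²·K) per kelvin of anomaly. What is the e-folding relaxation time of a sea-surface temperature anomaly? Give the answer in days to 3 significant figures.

51.5 days

Areal heat capacity C = ρ c_p D = 1026 × 4183 × 32.47 = 1.39×10^8 J/(m^2 K).
Relaxation time τ = C / λ = 1.39×10^8 / 31.29 = 4.45×10^6 s.
In days: 4.45×10^6 s / (86400 s/day) = 51.5 days.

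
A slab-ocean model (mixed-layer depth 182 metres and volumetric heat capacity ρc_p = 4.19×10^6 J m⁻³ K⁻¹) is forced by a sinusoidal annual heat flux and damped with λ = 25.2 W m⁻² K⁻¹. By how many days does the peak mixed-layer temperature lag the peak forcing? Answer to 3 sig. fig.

Areal heat capacity C = ρc_p × D = 4.19×10^6 × 182 = 7.63×10^8 J/(m^2 K).
ω = 2π / 3.15×10^7 s = 1.99×10^-7 s⁻¹.
Phase lag φ = arctan(Cω/λ) = arctan(152/25.2) = 1.41 rad.
Time lag = φ / ω = 1.41 / 1.99×10^-7 = 7.06×10^6 s = 81.7 days.

81.7 days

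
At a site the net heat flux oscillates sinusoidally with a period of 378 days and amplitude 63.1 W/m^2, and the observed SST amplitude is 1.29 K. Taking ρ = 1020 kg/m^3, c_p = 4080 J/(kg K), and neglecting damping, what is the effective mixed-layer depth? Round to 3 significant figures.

ω = 2π / 3.27×10^7 s = 1.92×10^-7 s⁻¹.
Required C = F₀ / (A ω) = 63.1 / (1.29 × 1.92×10^-7) = 2.54×10^8 J/(m²·K).
D = C / (ρ c_p) = 2.54×10^8 / (1020 × 4080) = 61.1 m.

61.1 m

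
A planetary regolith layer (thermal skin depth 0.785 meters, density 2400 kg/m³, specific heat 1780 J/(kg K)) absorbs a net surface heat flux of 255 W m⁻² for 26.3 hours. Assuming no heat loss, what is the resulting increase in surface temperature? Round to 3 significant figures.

7.20 K

Areal heat capacity C = ρ c_p D = 2400 × 1780 × 0.785 = 3.35×10^6 J/(m^2 K).
Net heat input Q = F Δt = 255 × (26.3 hours × 3600 s/hour) = 2.41×10^7 J/m².
ΔT = Q / C = 2.41×10^7 / 3.35×10^6 = 7.20 K.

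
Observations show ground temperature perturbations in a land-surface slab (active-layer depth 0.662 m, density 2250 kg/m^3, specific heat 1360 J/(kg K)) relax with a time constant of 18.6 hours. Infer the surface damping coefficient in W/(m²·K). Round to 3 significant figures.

30.3

Areal heat capacity C = ρ c_p D = 2250 × 1360 × 0.662 = 2.03×10^6 J/(m²·K).
τ = 18.6 hours = 67000 s.
λ = C / τ = 2.03×10^6 / 67000 = 30.3 W/(m²·K).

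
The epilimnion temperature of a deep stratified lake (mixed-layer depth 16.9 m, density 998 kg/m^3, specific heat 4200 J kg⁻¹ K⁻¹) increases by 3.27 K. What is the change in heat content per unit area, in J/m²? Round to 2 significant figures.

Areal heat capacity C = ρ c_p D = 998 × 4200 × 16.9 = 7.08×10^7 J/(m^2 K).
ΔQ = C ΔT = 7.08×10^7 × 3.27 = 2.32×10^8 J/m².

2.3×10^8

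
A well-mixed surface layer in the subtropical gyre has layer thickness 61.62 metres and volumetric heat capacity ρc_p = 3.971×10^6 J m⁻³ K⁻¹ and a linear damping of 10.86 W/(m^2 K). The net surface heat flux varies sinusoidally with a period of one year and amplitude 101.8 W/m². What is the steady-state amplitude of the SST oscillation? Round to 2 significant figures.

Areal heat capacity C = ρc_p × D = 3.971×10^6 × 61.62 = 2.45×10^8 J/(m^2 K).
Angular frequency ω = 2π / T = 2π / 3.15×10^7 s = 1.99×10^-7 s⁻¹.
√((Cω)² + λ²) = √((48.8)² + 10.86²) = 49.9 W/(m²·K).
Amplitude A = F₀ / √((Cω)²+λ²) = 101.8 / 49.9 = 2.04 K.

2.0 K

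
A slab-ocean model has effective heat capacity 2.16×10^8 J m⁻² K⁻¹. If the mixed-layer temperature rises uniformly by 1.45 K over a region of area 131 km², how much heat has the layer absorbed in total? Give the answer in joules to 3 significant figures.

4.10×10^16 J

Areal heat capacity C = 2.16×10^8 J m⁻² K⁻¹ (given).
Heat per unit area: q = C ΔT = 2.16×10^8 × 1.45 = 3.13×10^8 J/m².
Total heat: Q = q × A = 3.13×10^8 × (131 × 10⁶ m²) = 4.10×10^16 J.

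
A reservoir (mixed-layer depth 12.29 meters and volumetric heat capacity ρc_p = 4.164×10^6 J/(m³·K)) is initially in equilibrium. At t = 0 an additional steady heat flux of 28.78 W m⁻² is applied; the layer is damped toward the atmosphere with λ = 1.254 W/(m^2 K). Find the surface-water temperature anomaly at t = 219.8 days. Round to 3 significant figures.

Areal heat capacity C = ρc_p × D = 4.164×10^6 × 12.29 = 5.12×10^7 J m⁻² K⁻¹.
τ = C / λ = 5.12×10^7 / 1.254 = 4.08×10^7 s.
Equilibrium anomaly ΔT_eq = F / λ = 28.78 / 1.254 = 23.0 K.
t = 219.8 days = 1.90×10^7 s, so t/τ = 0.465.
ΔT(t) = ΔT_eq (1 − e^(−t/τ)) = 23.0 × (1 − e^−0.465) = 8.54 K.

8.54 K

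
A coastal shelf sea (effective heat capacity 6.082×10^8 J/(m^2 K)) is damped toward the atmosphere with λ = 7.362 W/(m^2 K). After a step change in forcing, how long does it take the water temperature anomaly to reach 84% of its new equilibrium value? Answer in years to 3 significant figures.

Areal heat capacity C = 6.082×10^8 J/(m^2 K) (given).
τ = C / λ = 6.08×10^8 / 7.362 = 8.26×10^7 s.
Fraction reached: 1 − e^(−t/τ) = 0.84 ⇒ t = −τ ln(1 − 0.84) = τ × 1.83.
t = 1.51×10^8 s = 4.80 years.

4.80 years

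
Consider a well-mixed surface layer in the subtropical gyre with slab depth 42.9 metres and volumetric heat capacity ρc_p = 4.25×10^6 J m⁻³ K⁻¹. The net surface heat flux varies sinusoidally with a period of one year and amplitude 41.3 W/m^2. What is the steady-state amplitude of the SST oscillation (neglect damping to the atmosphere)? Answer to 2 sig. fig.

Areal heat capacity C = ρc_p × D = 4.25×10^6 × 42.9 = 1.82×10^8 J/(m²·K).
Angular frequency ω = 2π / T = 2π / 3.15×10^7 s = 1.99×10^-7 s⁻¹.
Cω = 1.82×10^8 × 1.99×10^-7 = 36.3 W/(m²·K).
Amplitude A = F₀ / (Cω) = 41.3 / 36.3 = 1.14 K.

1.1 K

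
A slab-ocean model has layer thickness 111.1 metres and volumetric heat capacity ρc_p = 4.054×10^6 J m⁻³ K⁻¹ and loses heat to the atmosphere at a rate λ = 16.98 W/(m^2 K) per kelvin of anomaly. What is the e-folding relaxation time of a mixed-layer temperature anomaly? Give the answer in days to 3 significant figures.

307 days

Areal heat capacity C = ρc_p × D = 4.054×10^6 × 111.1 = 4.50×10^8 J m⁻² K⁻¹.
Relaxation time τ = C / λ = 4.50×10^8 / 16.98 = 2.65×10^7 s.
In days: 2.65×10^7 s / (86400 s/day) = 307 days.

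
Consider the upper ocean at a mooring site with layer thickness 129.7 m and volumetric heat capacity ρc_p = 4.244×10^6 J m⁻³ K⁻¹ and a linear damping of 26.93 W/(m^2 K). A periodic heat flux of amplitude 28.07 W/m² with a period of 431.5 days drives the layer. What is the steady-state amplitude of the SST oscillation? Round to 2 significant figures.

0.29 K

Areal heat capacity C = ρc_p × D = 4.244×10^6 × 129.7 = 5.50×10^8 J m⁻² K⁻¹.
Angular frequency ω = 2π / T = 2π / 3.73×10^7 s = 1.69×10^-7 s⁻¹.
√((Cω)² + λ²) = √((92.8)² + 26.93²) = 96.6 W/(m²·K).
Amplitude A = F₀ / √((Cω)²+λ²) = 28.07 / 96.6 = 0.291 K.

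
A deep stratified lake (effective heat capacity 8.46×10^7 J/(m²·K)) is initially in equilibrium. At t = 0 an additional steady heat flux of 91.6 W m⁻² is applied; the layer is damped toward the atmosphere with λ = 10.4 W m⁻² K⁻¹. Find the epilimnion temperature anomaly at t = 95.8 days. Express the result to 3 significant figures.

5.62 K

Areal heat capacity C = 8.46×10^7 J/(m²·K) (given).
τ = C / λ = 8.46×10^7 / 10.4 = 8.13×10^6 s.
Equilibrium anomaly ΔT_eq = F / λ = 91.6 / 10.4 = 8.81 K.
t = 95.8 days = 8.28×10^6 s, so t/τ = 1.02.
ΔT(t) = ΔT_eq (1 − e^(−t/τ)) = 8.81 × (1 − e^−1.02) = 5.62 K.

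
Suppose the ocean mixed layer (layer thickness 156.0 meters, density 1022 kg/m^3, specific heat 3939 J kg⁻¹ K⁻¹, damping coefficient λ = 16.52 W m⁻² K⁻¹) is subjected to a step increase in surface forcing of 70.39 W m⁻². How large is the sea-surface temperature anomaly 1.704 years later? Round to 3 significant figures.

Areal heat capacity C = ρ c_p D = 1022 × 3939 × 156.0 = 6.28×10^8 J m⁻² K⁻¹.
τ = C / λ = 6.28×10^8 / 16.52 = 3.80×10^7 s.
Equilibrium anomaly ΔT_eq = F / λ = 70.39 / 16.52 = 4.26 K.
t = 1.704 years = 5.38×10^7 s, so t/τ = 1.41.
ΔT(t) = ΔT_eq (1 − e^(−t/τ)) = 4.26 × (1 − e^−1.41) = 3.23 K.

3.23 K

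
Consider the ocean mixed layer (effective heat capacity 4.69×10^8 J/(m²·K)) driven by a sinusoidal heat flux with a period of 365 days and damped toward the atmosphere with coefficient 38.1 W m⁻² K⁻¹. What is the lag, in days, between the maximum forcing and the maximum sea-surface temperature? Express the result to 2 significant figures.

69 days

Areal heat capacity C = 4.69×10^8 J/(m²·K) (given).
ω = 2π / 3.15×10^7 s = 1.99×10^-7 s⁻¹.
Phase lag φ = arctan(Cω/λ) = arctan(93.4/38.1) = 1.18 rad.
Time lag = φ / ω = 1.18 / 1.99×10^-7 = 5.94×10^6 s = 68.8 days.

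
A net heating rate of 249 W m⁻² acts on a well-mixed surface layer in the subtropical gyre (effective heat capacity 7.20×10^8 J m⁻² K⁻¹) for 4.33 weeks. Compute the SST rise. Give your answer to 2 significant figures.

0.91 K

Areal heat capacity C = 7.20×10^8 J m⁻² K⁻¹ (given).
Net heat input Q = F Δt = 249 × (4.33 weeks × 6.048×10^5 s/week) = 6.52×10^8 J/m².
ΔT = Q / C = 6.52×10^8 / 7.20×10^8 = 0.906 K.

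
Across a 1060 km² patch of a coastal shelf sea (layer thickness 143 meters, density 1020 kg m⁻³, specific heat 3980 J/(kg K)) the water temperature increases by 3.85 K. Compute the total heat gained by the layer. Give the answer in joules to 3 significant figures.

Areal heat capacity C = ρ c_p D = 1020 × 3980 × 143 = 5.81×10^8 J/(m²·K).
Heat per unit area: q = C ΔT = 5.81×10^8 × 3.85 = 2.24×10^9 J/m².
Total heat: Q = q × A = 2.24×10^9 × (1060 × 10⁶ m²) = 2.37×10^18 J.

2.37×10^18 J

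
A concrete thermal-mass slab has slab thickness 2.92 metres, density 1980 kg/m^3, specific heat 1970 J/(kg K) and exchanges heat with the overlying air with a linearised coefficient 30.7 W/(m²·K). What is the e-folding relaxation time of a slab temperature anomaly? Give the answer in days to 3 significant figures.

Areal heat capacity C = ρ c_p D = 1980 × 1970 × 2.92 = 1.14×10^7 J/(m^2 K).
Relaxation time τ = C / λ = 1.14×10^7 / 30.7 = 3.71×10^5 s.
In days: 3.71×10^5 s / (86400 s/day) = 4.29 days.

4.29 days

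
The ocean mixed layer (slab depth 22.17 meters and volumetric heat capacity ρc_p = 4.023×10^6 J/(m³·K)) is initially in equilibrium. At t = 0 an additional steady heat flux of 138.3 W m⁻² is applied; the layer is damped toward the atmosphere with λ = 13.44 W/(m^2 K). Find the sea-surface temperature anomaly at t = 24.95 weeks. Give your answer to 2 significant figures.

Areal heat capacity C = ρc_p × D = 4.023×10^6 × 22.17 = 8.92×10^7 J/(m^2 K).
τ = C / λ = 8.92×10^7 / 13.44 = 6.64×10^6 s.
Equilibrium anomaly ΔT_eq = F / λ = 138.3 / 13.44 = 10.3 K.
t = 24.95 weeks = 1.51×10^7 s, so t/τ = 2.27.
ΔT(t) = ΔT_eq (1 − e^(−t/τ)) = 10.3 × (1 − e^−2.27) = 9.23 K.

9.2 K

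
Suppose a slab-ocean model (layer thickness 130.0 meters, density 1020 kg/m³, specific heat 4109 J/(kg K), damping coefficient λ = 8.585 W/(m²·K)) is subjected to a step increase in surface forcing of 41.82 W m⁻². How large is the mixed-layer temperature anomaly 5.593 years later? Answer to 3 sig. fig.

Areal heat capacity C = ρ c_p D = 1020 × 4109 × 130.0 = 5.45×10^8 J m⁻² K⁻¹.
τ = C / λ = 5.45×10^8 / 8.585 = 6.35×10^7 s.
Equilibrium anomaly ΔT_eq = F / λ = 41.82 / 8.585 = 4.87 K.
t = 5.593 years = 1.77×10^8 s, so t/τ = 2.78.
ΔT(t) = ΔT_eq (1 − e^(−t/τ)) = 4.87 × (1 − e^−2.78) = 4.57 K.

4.57 K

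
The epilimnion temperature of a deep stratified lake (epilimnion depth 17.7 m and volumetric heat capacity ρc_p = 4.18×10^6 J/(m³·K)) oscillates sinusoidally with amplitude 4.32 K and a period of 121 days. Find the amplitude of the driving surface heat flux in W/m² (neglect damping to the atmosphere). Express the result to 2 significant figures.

Areal heat capacity C = ρc_p × D = 4.18×10^6 × 17.7 = 7.40×10^7 J m⁻² K⁻¹.
ω = 2π / 1.05×10^7 s = 6.01×10^-7 s⁻¹.
Cω = 7.40×10^7 × 6.01×10^-7 = 44.5 W/(m²·K).
F₀ = A × Cω = 4.32 × 44.5 = 192 W/m².

190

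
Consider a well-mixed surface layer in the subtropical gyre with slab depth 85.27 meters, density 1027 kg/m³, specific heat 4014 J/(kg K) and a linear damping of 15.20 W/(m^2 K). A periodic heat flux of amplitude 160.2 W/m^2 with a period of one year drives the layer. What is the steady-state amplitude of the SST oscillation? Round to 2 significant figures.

Areal heat capacity C = ρ c_p D = 1027 × 4014 × 85.27 = 3.52×10^8 J m⁻² K⁻¹.
Angular frequency ω = 2π / T = 2π / 3.15×10^7 s = 1.99×10^-7 s⁻¹.
√((Cω)² + λ²) = √((70.0)² + 15.20²) = 71.7 W/(m²·K).
Amplitude A = F₀ / √((Cω)²+λ²) = 160.2 / 71.7 = 2.24 K.

2.2 K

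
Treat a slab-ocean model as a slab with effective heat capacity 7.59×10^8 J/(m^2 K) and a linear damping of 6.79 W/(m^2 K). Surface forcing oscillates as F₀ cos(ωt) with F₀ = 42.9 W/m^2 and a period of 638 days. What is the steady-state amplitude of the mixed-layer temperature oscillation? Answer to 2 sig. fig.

Areal heat capacity C = 7.59×10^8 J/(m^2 K) (given).
Angular frequency ω = 2π / T = 2π / 5.51×10^7 s = 1.14×10^-7 s⁻¹.
√((Cω)² + λ²) = √((86.5)² + 6.79²) = 86.8 W/(m²·K).
Amplitude A = F₀ / √((Cω)²+λ²) = 42.9 / 86.8 = 0.494 K.

0.49 K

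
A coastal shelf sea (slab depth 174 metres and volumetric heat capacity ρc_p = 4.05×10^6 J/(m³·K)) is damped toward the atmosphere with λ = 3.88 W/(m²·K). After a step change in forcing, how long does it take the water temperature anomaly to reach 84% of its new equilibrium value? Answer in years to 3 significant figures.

10.5 years

Areal heat capacity C = ρc_p × D = 4.05×10^6 × 174 = 7.05×10^8 J/(m^2 K).
τ = C / λ = 7.05×10^8 / 3.88 = 1.82×10^8 s.
Fraction reached: 1 − e^(−t/τ) = 0.84 ⇒ t = −τ ln(1 − 0.84) = τ × 1.83.
t = 3.33×10^8 s = 10.5 years.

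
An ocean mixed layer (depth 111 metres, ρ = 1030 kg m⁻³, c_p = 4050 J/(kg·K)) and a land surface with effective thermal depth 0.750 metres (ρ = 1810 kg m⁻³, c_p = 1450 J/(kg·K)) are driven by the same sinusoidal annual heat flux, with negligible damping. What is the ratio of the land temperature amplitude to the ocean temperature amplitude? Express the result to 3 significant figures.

235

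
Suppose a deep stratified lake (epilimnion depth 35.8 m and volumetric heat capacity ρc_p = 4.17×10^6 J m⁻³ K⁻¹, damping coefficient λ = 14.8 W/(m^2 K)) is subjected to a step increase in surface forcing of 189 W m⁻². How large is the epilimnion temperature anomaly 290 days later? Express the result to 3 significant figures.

11.7 K

Areal heat capacity C = ρc_p × D = 4.17×10^6 × 35.8 = 1.49×10^8 J m⁻² K⁻¹.
τ = C / λ = 1.49×10^8 / 14.8 = 1.01×10^7 s.
Equilibrium anomaly ΔT_eq = F / λ = 189 / 14.8 = 12.8 K.
t = 290 days = 2.51×10^7 s, so t/τ = 2.48.
ΔT(t) = ΔT_eq (1 − e^(−t/τ)) = 12.8 × (1 − e^−2.48) = 11.7 K.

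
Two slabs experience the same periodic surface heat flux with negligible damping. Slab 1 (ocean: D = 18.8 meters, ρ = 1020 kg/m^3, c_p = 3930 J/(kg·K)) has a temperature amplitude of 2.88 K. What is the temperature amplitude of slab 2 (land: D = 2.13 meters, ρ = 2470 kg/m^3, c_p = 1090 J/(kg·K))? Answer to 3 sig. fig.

C_ocean = 7.54×10^7 J/(m²·K); C_land = 5.73×10^6 J/(m²·K).
A ∝ 1/C ⇒ A_land = A_ocean × C_ocean/C_land = 2.88 × 13.1 = 37.8 K.

37.8 K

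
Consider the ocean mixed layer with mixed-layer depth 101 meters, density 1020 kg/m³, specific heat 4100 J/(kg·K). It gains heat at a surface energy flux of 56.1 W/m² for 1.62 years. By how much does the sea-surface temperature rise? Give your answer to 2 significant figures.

6.8 K

Areal heat capacity C = ρ c_p D = 1020 × 4100 × 101 = 4.22×10^8 J m⁻² K⁻¹.
Net heat input Q = F Δt = 56.1 × (1.62 years × 3.156×10^7 s/year) = 2.87×10^9 J/m².
ΔT = Q / C = 2.87×10^9 / 4.22×10^8 = 6.79 K.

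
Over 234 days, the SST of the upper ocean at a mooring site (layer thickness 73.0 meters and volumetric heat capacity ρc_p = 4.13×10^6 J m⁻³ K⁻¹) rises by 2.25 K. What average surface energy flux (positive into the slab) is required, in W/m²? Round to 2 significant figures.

Areal heat capacity C = ρc_p × D = 4.13×10^6 × 73.0 = 3.01×10^8 J/(m^2 K).
Required heat per unit area: Q = C ΔT = 3.01×10^8 × 2.25 = 6.78×10^8 J/m².
Flux F = Q / Δt = 6.78×10^8 / 2.02×10^7 s = 33.6 W/m².

34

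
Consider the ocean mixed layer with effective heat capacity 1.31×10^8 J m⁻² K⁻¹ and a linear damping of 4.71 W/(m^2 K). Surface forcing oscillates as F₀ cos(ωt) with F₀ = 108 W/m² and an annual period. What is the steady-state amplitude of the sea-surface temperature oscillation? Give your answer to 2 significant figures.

4.1 K

Areal heat capacity C = 1.31×10^8 J m⁻² K⁻¹ (given).
Angular frequency ω = 2π / T = 2π / 3.15×10^7 s = 1.99×10^-7 s⁻¹.
√((Cω)² + λ²) = √((26.1)² + 4.71²) = 26.5 W/(m²·K).
Amplitude A = F₀ / √((Cω)²+λ²) = 108 / 26.5 = 4.07 K.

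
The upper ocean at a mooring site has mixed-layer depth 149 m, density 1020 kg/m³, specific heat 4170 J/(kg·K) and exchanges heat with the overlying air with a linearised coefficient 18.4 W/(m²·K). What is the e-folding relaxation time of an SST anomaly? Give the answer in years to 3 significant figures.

1.09 years

Areal heat capacity C = ρ c_p D = 1020 × 4170 × 149 = 6.34×10^8 J/(m^2 K).
Relaxation time τ = C / λ = 6.34×10^8 / 18.4 = 3.44×10^7 s.
In years: 3.44×10^7 s / (3.156×10^7 s/year) = 1.09 years.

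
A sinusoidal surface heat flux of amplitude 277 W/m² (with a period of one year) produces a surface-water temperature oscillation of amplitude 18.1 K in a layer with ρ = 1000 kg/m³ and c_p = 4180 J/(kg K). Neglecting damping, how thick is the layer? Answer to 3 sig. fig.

18.4 m

ω = 2π / 3.15×10^7 s = 1.99×10^-7 s⁻¹.
Required C = F₀ / (A ω) = 277 / (18.1 × 1.99×10^-7) = 7.68×10^7 J/(m²·K).
D = C / (ρ c_p) = 7.68×10^7 / (1000 × 4180) = 18.4 m.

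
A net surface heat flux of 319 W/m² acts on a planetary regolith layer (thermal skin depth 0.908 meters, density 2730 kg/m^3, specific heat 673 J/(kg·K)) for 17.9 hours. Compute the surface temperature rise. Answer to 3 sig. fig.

Areal heat capacity C = ρ c_p D = 2730 × 673 × 0.908 = 1.67×10^6 J/(m^2 K).
Net heat input Q = F Δt = 319 × (17.9 hours × 3600 s/hour) = 2.06×10^7 J/m².
ΔT = Q / C = 2.06×10^7 / 1.67×10^6 = 12.3 K.

12.3 K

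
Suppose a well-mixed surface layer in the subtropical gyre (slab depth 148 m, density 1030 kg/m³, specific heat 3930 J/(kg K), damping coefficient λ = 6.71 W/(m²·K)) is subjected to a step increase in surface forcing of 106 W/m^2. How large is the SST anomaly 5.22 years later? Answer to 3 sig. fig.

Areal heat capacity C = ρ c_p D = 1030 × 3930 × 148 = 5.99×10^8 J m⁻² K⁻¹.
τ = C / λ = 5.99×10^8 / 6.71 = 8.93×10^7 s.
Equilibrium anomaly ΔT_eq = F / λ = 106 / 6.71 = 15.8 K.
t = 5.22 years = 1.65×10^8 s, so t/τ = 1.85.
ΔT(t) = ΔT_eq (1 − e^(−t/τ)) = 15.8 × (1 − e^−1.85) = 13.3 K.

13.3 K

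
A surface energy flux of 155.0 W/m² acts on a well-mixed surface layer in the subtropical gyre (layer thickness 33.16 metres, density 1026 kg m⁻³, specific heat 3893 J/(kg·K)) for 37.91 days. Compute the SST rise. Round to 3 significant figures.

3.83 K

Areal heat capacity C = ρ c_p D = 1026 × 3893 × 33.16 = 1.32×10^8 J/(m²·K).
Net heat input Q = F Δt = 155.0 × (37.91 days × 86400 s/day) = 5.08×10^8 J/m².
ΔT = Q / C = 5.08×10^8 / 1.32×10^8 = 3.83 K.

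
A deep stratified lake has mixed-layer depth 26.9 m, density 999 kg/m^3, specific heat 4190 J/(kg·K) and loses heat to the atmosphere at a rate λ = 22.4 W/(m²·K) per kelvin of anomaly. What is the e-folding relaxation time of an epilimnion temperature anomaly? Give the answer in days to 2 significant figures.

58 days

Areal heat capacity C = ρ c_p D = 999 × 4190 × 26.9 = 1.13×10^8 J m⁻² K⁻¹.
Relaxation time τ = C / λ = 1.13×10^8 / 22.4 = 5.03×10^6 s.
In days: 5.03×10^6 s / (86400 s/day) = 58.2 days.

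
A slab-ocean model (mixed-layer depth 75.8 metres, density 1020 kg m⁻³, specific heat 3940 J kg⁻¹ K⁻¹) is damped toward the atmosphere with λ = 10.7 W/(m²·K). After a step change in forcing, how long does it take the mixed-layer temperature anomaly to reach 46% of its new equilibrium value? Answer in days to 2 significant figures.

200 days

Areal heat capacity C = ρ c_p D = 1020 × 3940 × 75.8 = 3.05×10^8 J/(m²·K).
τ = C / λ = 3.05×10^8 / 10.7 = 2.85×10^7 s.
Fraction reached: 1 − e^(−t/τ) = 0.46 ⇒ t = −τ ln(1 − 0.46) = τ × 0.616.
t = 1.75×10^7 s = 203 days.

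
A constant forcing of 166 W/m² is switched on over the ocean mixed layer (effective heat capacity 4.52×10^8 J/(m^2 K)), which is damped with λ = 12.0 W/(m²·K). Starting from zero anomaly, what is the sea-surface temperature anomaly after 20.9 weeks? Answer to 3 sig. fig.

Areal heat capacity C = 4.52×10^8 J/(m^2 K) (given).
τ = C / λ = 4.52×10^8 / 12.0 = 3.77×10^7 s.
Equilibrium anomaly ΔT_eq = F / λ = 166 / 12.0 = 13.8 K.
t = 20.9 weeks = 1.26×10^7 s, so t/τ = 0.336.
ΔT(t) = ΔT_eq (1 − e^(−t/τ)) = 13.8 × (1 − e^−0.336) = 3.94 K.

3.94 K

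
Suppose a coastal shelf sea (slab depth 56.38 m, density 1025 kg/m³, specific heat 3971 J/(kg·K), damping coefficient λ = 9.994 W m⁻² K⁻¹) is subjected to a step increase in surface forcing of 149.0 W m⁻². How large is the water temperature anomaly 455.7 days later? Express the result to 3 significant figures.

Areal heat capacity C = ρ c_p D = 1025 × 3971 × 56.38 = 2.29×10^8 J/(m^2 K).
τ = C / λ = 2.29×10^8 / 9.994 = 2.30×10^7 s.
Equilibrium anomaly ΔT_eq = F / λ = 149.0 / 9.994 = 14.9 K.
t = 455.7 days = 3.94×10^7 s, so t/τ = 1.71.
ΔT(t) = ΔT_eq (1 − e^(−t/τ)) = 14.9 × (1 − e^−1.71) = 12.2 K.

12.2 K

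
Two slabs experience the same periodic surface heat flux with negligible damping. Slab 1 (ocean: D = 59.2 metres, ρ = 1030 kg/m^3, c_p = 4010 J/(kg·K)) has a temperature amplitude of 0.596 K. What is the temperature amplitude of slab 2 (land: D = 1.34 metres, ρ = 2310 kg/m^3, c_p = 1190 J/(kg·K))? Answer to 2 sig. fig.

C_ocean = 2.45×10^8 J/(m²·K); C_land = 3.68×10^6 J/(m²·K).
A ∝ 1/C ⇒ A_land = A_ocean × C_ocean/C_land = 0.596 × 66.4 = 39.6 K.

40 K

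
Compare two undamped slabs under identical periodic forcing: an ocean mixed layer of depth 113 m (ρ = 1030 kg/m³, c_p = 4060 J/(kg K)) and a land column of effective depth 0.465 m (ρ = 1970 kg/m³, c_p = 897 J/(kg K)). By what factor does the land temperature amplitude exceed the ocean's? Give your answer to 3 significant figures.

C_ocean = 1030 × 4060 × 113 = 4.73×10^8 J/(m²·K).
C_land = 1970 × 897 × 0.465 = 8.22×10^5 J/(m²·K).
Undamped amplitude ∝ 1/C, so A_land/A_ocean = C_ocean/C_land = 575.

575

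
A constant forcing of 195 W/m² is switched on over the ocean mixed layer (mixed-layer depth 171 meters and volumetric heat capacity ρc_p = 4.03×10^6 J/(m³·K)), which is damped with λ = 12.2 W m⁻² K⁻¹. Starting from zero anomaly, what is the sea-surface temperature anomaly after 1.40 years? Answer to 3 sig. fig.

8.67 K

Areal heat capacity C = ρc_p × D = 4.03×10^6 × 171 = 6.89×10^8 J/(m^2 K).
τ = C / λ = 6.89×10^8 / 12.2 = 5.65×10^7 s.
Equilibrium anomaly ΔT_eq = F / λ = 195 / 12.2 = 16.0 K.
t = 1.40 years = 4.42×10^7 s, so t/τ = 0.782.
ΔT(t) = ΔT_eq (1 − e^(−t/τ)) = 16.0 × (1 − e^−0.782) = 8.67 K.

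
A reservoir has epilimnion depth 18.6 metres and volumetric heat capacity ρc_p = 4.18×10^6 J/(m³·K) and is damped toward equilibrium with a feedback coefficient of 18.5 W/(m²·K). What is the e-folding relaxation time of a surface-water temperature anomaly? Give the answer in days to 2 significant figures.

49 days

Areal heat capacity C = ρc_p × D = 4.18×10^6 × 18.6 = 7.77×10^7 J m⁻² K⁻¹.
Relaxation time τ = C / λ = 7.77×10^7 / 18.5 = 4.20×10^6 s.
In days: 4.20×10^6 s / (86400 s/day) = 48.6 days.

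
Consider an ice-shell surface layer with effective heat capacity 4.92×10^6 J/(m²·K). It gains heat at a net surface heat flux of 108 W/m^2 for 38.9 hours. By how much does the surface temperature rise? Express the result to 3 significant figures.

3.07 K

Areal heat capacity C = 4.92×10^6 J/(m²·K) (given).
Net heat input Q = F Δt = 108 × (38.9 hours × 3600 s/hour) = 1.51×10^7 J/m².
ΔT = Q / C = 1.51×10^7 / 4.92×10^6 = 3.07 K.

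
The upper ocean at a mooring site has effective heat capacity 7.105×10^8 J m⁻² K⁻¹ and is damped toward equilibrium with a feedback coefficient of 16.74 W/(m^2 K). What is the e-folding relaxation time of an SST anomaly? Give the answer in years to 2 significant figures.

Areal heat capacity C = 7.105×10^8 J m⁻² K⁻¹ (given).
Relaxation time τ = C / λ = 7.10×10^8 / 16.74 = 4.24×10^7 s.
In years: 4.24×10^7 s / (3.156×10^7 s/year) = 1.34 years.

1.3 years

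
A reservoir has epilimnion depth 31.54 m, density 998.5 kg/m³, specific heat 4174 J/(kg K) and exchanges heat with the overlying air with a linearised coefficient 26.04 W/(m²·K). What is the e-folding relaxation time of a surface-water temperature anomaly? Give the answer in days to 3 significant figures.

58.4 days

Areal heat capacity C = ρ c_p D = 998.5 × 4174 × 31.54 = 1.31×10^8 J/(m²·K).
Relaxation time τ = C / λ = 1.31×10^8 / 26.04 = 5.05×10^6 s.
In days: 5.05×10^6 s / (86400 s/day) = 58.4 days.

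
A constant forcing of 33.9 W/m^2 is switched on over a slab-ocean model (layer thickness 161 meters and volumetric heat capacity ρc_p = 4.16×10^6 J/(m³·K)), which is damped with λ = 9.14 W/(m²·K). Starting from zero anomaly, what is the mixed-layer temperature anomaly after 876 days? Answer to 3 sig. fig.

2.39 K

Areal heat capacity C = ρc_p × D = 4.16×10^6 × 161 = 6.70×10^8 J/(m^2 K).
τ = C / λ = 6.70×10^8 / 9.14 = 7.33×10^7 s.
Equilibrium anomaly ΔT_eq = F / λ = 33.9 / 9.14 = 3.71 K.
t = 876 days = 7.57×10^7 s, so t/τ = 1.03.
ΔT(t) = ΔT_eq (1 − e^(−t/τ)) = 3.71 × (1 − e^−1.03) = 2.39 K.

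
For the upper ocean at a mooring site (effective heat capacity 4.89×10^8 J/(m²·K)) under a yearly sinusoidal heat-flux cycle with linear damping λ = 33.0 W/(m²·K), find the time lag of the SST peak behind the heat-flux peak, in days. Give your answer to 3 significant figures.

72.3 days

Areal heat capacity C = 4.89×10^8 J/(m²·K) (given).
ω = 2π / 3.15×10^7 s = 1.99×10^-7 s⁻¹.
Phase lag φ = arctan(Cω/λ) = arctan(97.4/33.0) = 1.24 rad.
Time lag = φ / ω = 1.24 / 1.99×10^-7 = 6.24×10^6 s = 72.3 days.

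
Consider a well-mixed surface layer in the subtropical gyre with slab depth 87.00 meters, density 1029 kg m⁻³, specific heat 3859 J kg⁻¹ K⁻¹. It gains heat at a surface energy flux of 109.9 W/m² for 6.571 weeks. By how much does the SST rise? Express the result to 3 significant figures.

Areal heat capacity C = ρ c_p D = 1029 × 3859 × 87.00 = 3.45×10^8 J m⁻² K⁻¹.
Net heat input Q = F Δt = 109.9 × (6.571 weeks × 6.048×10^5 s/week) = 4.37×10^8 J/m².
ΔT = Q / C = 4.37×10^8 / 3.45×10^8 = 1.26 K.

1.26 K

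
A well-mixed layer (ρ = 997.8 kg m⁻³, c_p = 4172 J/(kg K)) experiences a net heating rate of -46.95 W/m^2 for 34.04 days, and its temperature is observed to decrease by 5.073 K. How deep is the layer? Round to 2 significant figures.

6.5 m

Heat input Q = F Δt = -46.95 × 2.94×10^6 s = -1.38×10^8 J/m².
Required areal heat capacity C = Q / ΔT = 2.72×10^7 J/(m²·K).
Depth D = C / (ρ c_p) = 2.72×10^7 / (997.8 × 4172) = 6.54 m.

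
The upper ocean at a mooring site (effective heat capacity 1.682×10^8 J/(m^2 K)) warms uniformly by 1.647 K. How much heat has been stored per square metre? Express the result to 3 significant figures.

2.77×10^8

Areal heat capacity C = 1.682×10^8 J/(m^2 K) (given).
ΔQ = C ΔT = 1.68×10^8 × 1.647 = 2.77×10^8 J/m².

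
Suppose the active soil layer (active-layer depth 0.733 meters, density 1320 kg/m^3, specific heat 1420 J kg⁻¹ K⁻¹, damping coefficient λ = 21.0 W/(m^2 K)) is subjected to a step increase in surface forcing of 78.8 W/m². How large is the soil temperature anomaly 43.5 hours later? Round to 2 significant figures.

Areal heat capacity C = ρ c_p D = 1320 × 1420 × 0.733 = 1.37×10^6 J m⁻² K⁻¹.
τ = C / λ = 1.37×10^6 / 21.0 = 65400 s.
Equilibrium anomaly ΔT_eq = F / λ = 78.8 / 21.0 = 3.75 K.
t = 43.5 hours = 1.57×10^5 s, so t/τ = 2.39.
ΔT(t) = ΔT_eq (1 − e^(−t/τ)) = 3.75 × (1 − e^−2.39) = 3.41 K.

3.4 K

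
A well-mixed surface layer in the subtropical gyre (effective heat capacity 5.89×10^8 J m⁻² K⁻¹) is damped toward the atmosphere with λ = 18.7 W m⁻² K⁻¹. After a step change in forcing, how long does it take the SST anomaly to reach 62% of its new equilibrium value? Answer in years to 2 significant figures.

0.97 years

Areal heat capacity C = 5.89×10^8 J m⁻² K⁻¹ (given).
τ = C / λ = 5.89×10^8 / 18.7 = 3.15×10^7 s.
Fraction reached: 1 − e^(−t/τ) = 0.62 ⇒ t = −τ ln(1 − 0.62) = τ × 0.968.
t = 3.05×10^7 s = 0.966 years.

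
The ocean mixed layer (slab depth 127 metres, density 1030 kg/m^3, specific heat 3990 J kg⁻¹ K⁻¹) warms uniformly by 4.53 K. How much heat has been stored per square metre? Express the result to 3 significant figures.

2.36×10^9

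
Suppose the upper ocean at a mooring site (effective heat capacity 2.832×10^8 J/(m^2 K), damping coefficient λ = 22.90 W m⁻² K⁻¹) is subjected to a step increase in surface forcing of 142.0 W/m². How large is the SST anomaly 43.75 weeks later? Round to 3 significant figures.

Areal heat capacity C = 2.832×10^8 J/(m^2 K) (given).
τ = C / λ = 2.83×10^8 / 22.90 = 1.24×10^7 s.
Equilibrium anomaly ΔT_eq = F / λ = 142.0 / 22.90 = 6.20 K.
t = 43.75 weeks = 2.65×10^7 s, so t/τ = 2.14.
ΔT(t) = ΔT_eq (1 − e^(−t/τ)) = 6.20 × (1 − e^−2.14) = 5.47 K.

5.47 K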